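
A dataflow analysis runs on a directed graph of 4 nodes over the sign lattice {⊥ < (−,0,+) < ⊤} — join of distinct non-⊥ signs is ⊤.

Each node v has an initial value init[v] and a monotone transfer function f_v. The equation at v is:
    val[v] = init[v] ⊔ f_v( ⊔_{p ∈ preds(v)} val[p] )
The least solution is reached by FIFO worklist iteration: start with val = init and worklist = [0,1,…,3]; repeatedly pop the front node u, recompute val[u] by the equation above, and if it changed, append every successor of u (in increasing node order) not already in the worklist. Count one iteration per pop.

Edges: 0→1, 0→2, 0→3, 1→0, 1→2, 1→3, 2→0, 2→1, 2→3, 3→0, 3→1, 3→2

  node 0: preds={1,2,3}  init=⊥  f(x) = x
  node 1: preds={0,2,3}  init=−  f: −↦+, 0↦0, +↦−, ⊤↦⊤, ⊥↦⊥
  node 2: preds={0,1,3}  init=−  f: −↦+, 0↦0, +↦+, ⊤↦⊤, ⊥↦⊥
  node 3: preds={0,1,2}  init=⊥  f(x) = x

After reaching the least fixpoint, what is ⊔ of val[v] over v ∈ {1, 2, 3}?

⊤

Worklist (8 pops):
  #1 pop 0: in=− → − (was ⊥); enqueue []
  #2 pop 1: in=− → ⊤ (was −); enqueue [0]
  #3 pop 2: in=⊤ → ⊤ (was −); enqueue [1]
  #4 pop 3: in=⊤ → ⊤ (was ⊥); enqueue [2]
  #5 pop 0: in=⊤ → ⊤ (was −); enqueue [3]
  #6 pop 1: in=⊤ → ⊤ (no change)
  #7 pop 2: in=⊤ → ⊤ (no change)
  #8 pop 3: in=⊤ → ⊤ (no change)

Fixpoint:
  val[0] = ⊤
  val[1] = ⊤
  val[2] = ⊤
  val[3] = ⊤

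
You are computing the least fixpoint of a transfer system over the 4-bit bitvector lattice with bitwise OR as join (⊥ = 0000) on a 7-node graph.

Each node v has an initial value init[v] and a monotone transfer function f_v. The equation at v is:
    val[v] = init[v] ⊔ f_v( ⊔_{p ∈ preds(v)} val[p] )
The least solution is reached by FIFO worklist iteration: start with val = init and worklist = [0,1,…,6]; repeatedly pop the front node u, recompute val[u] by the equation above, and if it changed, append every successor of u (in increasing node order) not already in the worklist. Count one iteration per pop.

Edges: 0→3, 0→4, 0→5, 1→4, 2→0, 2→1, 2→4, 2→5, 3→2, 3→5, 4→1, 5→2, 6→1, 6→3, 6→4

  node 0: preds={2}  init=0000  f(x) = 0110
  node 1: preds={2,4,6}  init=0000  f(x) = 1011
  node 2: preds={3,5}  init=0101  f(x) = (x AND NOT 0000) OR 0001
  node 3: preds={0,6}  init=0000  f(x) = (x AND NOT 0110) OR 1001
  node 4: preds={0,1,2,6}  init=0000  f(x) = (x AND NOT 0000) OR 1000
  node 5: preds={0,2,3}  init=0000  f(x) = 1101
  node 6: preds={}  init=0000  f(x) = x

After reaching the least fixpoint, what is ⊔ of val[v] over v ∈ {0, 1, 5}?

Iteration log — 12 steps:
  step 1. node 0  ⊔preds=0101  new=0110  old=0000  +wl: 
  step 2. node 1  ⊔preds=0101  new=1011  old=0000  +wl: 
  step 3. node 2  ⊔preds=0000  new=0101  stable
  step 4. node 3  ⊔preds=0110  new=1001  old=0000  +wl: 2
  step 5. node 4  ⊔preds=1111  new=1111  old=0000  +wl: 1
  step 6. node 5  ⊔preds=1111  new=1101  old=0000  +wl: 
  step 7. node 6  ⊔preds=0000  new=0000  stable
  step 8. node 2  ⊔preds=1101  new=1101  old=0101  +wl: 0,4,5
  step 9. node 1  ⊔preds=1111  new=1011  stable
  step 10. node 0  ⊔preds=1101  new=0110  stable
  step 11. node 4  ⊔preds=1111  new=1111  stable
  step 12. node 5  ⊔preds=1111  new=1101  stable

Least fixpoint reached:
  node 0: 0110
  node 1: 1011
  node 2: 1101
  node 3: 1001
  node 4: 1111
  node 5: 1101
  node 6: 0000

1111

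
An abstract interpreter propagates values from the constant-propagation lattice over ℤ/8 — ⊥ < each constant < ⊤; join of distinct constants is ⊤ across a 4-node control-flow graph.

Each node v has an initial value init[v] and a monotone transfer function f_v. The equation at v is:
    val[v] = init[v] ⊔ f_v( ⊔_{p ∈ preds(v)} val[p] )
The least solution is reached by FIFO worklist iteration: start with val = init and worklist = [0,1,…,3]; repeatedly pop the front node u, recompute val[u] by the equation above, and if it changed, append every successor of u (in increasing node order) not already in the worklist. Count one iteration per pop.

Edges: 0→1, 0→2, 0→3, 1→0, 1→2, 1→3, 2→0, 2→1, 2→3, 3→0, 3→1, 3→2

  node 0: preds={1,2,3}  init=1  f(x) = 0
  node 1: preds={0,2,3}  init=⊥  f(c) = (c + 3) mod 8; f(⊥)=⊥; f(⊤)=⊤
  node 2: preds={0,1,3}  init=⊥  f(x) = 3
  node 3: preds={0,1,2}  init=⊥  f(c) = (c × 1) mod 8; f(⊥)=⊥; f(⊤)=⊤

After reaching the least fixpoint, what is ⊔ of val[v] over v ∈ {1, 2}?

⊤

Iteration log — 7 steps:
  step 1. node 0  ⊔preds=⊥  new=⊤  old=1  +wl: 
  step 2. node 1  ⊔preds=⊤  new=⊤  old=⊥  +wl: 0
  step 3. node 2  ⊔preds=⊤  new=3  old=⊥  +wl: 1
  step 4. node 3  ⊔preds=⊤  new=⊤  old=⊥  +wl: 2
  step 5. node 0  ⊔preds=⊤  new=⊤  stable
  step 6. node 1  ⊔preds=⊤  new=⊤  stable
  step 7. node 2  ⊔preds=⊤  new=3  stable

Least fixpoint reached:
  node 0: ⊤
  node 1: ⊤
  node 2: 3
  node 3: ⊤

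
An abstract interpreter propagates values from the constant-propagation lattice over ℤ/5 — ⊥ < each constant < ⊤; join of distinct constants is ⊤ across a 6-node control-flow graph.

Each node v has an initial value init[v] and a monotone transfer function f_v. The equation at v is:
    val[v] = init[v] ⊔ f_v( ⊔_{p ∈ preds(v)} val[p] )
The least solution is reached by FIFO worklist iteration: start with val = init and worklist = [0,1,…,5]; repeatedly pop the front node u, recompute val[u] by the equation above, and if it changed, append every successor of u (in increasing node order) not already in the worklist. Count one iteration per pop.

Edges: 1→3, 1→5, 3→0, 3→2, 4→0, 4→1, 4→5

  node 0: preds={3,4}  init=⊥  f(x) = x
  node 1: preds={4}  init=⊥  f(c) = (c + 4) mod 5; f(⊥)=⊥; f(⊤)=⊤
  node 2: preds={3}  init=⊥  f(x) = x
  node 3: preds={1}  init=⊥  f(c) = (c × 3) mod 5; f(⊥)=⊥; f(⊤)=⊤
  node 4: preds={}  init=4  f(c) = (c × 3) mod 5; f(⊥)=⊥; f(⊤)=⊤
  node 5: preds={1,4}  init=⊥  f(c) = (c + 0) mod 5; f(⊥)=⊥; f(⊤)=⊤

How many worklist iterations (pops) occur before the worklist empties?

8

Iteration log — 8 steps:
  step 1. node 0  ⊔preds=4  new=4  old=⊥  +wl: 
  step 2. node 1  ⊔preds=4  new=3  old=⊥  +wl: 
  step 3. node 2  ⊔preds=⊥  new=⊥  stable
  step 4. node 3  ⊔preds=3  new=4  old=⊥  +wl: 0,2
  step 5. node 4  ⊔preds=⊥  new=4  stable
  step 6. node 5  ⊔preds=⊤  new=⊤  old=⊥  +wl: 
  step 7. node 0  ⊔preds=4  new=4  stable
  step 8. node 2  ⊔preds=4  new=4  old=⊥  +wl: 

Least fixpoint reached:
  node 0: 4
  node 1: 3
  node 2: 4
  node 3: 4
  node 4: 4
  node 5: ⊤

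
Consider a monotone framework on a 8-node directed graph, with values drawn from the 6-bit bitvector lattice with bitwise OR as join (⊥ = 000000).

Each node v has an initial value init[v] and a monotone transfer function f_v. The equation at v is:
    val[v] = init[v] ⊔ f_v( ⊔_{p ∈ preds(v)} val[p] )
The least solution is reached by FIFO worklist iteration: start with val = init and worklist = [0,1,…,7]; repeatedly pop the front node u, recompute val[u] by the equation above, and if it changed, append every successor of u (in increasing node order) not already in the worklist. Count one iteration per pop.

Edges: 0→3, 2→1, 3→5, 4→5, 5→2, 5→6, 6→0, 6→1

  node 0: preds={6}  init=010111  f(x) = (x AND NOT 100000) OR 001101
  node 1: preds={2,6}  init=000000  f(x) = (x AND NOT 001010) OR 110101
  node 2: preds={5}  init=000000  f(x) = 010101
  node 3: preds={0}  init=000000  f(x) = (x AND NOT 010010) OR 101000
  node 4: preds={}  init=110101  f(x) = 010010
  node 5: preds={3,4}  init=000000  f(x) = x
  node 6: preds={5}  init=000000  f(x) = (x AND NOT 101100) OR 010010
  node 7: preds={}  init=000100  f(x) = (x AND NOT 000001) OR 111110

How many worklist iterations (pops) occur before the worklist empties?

11

Iteration log — 11 steps:
  step 1. node 0  ⊔preds=000000  new=011111  old=010111  +wl: 
  step 2. node 1  ⊔preds=000000  new=110101  old=000000  +wl: 
  step 3. node 2  ⊔preds=000000  new=010101  old=000000  +wl: 1
  step 4. node 3  ⊔preds=011111  new=101101  old=000000  +wl: 
  step 5. node 4  ⊔preds=000000  new=110111  old=110101  +wl: 
  step 6. node 5  ⊔preds=111111  new=111111  old=000000  +wl: 2
  step 7. node 6  ⊔preds=111111  new=010011  old=000000  +wl: 0
  step 8. node 7  ⊔preds=000000  new=111110  old=000100  +wl: 
  step 9. node 1  ⊔preds=010111  new=110101  stable
  step 10. node 2  ⊔preds=111111  new=010101  stable
  step 11. node 0  ⊔preds=010011  new=011111  stable

Least fixpoint reached:
  node 0: 011111
  node 1: 110101
  node 2: 010101
  node 3: 101101
  node 4: 110111
  node 5: 111111
  node 6: 010011
  node 7: 111110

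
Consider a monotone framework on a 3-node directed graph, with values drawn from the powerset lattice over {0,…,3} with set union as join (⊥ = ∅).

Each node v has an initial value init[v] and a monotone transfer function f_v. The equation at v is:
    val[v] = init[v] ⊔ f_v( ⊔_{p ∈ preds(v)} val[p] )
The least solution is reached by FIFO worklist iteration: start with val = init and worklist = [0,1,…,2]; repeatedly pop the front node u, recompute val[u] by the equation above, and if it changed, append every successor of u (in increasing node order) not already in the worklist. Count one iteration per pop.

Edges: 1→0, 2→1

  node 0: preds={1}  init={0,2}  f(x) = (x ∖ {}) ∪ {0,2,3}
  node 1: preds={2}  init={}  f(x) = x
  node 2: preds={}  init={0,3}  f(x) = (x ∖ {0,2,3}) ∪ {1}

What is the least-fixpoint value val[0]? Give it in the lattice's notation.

Worklist (6 pops):
  #1 pop 0: in={} → {0,2,3} (was {0,2}); enqueue []
  #2 pop 1: in={0,3} → {0,3} (was {}); enqueue [0]
  #3 pop 2: in={} → {0,1,3} (was {0,3}); enqueue [1]
  #4 pop 0: in={0,3} → {0,2,3} (no change)
  #5 pop 1: in={0,1,3} → {0,1,3} (was {0,3}); enqueue [0]
  #6 pop 0: in={0,1,3} → {0,1,2,3} (was {0,2,3}); enqueue []

Fixpoint:
  val[0] = {0,1,2,3}
  val[1] = {0,1,3}
  val[2] = {0,1,3}

{0,1,2,3}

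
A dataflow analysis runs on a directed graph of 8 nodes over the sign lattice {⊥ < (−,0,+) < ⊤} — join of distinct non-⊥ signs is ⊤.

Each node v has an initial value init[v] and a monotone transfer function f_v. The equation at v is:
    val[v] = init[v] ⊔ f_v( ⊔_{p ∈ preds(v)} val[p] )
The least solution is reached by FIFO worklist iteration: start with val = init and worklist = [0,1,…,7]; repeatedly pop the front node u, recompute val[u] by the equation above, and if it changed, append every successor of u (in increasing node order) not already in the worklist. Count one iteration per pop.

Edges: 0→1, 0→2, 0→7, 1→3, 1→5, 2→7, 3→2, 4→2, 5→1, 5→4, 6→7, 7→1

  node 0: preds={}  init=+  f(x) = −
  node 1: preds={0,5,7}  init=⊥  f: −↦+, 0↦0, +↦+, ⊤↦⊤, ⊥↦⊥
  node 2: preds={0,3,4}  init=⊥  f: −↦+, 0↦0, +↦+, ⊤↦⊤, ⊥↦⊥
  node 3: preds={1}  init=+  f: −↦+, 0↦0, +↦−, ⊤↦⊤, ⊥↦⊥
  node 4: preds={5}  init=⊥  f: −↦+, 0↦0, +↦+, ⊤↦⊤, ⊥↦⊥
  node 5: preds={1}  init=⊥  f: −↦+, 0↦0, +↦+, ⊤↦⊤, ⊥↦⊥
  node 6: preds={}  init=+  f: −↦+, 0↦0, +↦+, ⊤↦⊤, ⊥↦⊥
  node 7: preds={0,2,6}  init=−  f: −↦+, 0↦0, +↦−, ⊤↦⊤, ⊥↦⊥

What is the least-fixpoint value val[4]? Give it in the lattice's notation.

Worklist (12 pops):
  #1 pop 0: in=⊥ → ⊤ (was +); enqueue []
  #2 pop 1: in=⊤ → ⊤ (was ⊥); enqueue []
  #3 pop 2: in=⊤ → ⊤ (was ⊥); enqueue []
  #4 pop 3: in=⊤ → ⊤ (was +); enqueue [2]
  #5 pop 4: in=⊥ → ⊥ (no change)
  #6 pop 5: in=⊤ → ⊤ (was ⊥); enqueue [1,4]
  #7 pop 6: in=⊥ → + (no change)
  #8 pop 7: in=⊤ → ⊤ (was −); enqueue []
  #9 pop 2: in=⊤ → ⊤ (no change)
  #10 pop 1: in=⊤ → ⊤ (no change)
  #11 pop 4: in=⊤ → ⊤ (was ⊥); enqueue [2]
  #12 pop 2: in=⊤ → ⊤ (no change)

Fixpoint:
  val[0] = ⊤
  val[1] = ⊤
  val[2] = ⊤
  val[3] = ⊤
  val[4] = ⊤
  val[5] = ⊤
  val[6] = +
  val[7] = ⊤

⊤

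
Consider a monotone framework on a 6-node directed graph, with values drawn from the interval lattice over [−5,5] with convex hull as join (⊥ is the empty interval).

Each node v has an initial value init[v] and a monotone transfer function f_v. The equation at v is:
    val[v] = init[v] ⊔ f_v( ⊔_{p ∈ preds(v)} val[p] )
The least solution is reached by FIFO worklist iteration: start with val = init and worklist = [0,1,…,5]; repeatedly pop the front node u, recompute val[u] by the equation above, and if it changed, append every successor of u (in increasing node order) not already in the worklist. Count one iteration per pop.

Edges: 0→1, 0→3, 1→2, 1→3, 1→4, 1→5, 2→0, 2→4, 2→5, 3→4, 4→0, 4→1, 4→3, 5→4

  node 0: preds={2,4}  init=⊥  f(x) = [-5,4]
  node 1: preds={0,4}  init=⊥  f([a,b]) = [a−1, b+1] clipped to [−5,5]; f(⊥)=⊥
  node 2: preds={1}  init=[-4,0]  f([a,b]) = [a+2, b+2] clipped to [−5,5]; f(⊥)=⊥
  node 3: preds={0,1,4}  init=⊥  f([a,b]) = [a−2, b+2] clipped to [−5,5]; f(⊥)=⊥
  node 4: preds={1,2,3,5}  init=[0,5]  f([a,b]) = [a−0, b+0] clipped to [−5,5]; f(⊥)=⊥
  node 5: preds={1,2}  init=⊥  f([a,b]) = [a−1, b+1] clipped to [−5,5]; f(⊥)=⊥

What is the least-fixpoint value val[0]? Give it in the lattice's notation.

Iteration log — 10 steps:
  step 1. node 0  ⊔preds=[-4,5]  new=[-5,4]  old=⊥  +wl: 
  step 2. node 1  ⊔preds=[-5,5]  new=[-5,5]  old=⊥  +wl: 
  step 3. node 2  ⊔preds=[-5,5]  new=[-4,5]  old=[-4,0]  +wl: 0
  step 4. node 3  ⊔preds=[-5,5]  new=[-5,5]  old=⊥  +wl: 
  step 5. node 4  ⊔preds=[-5,5]  new=[-5,5]  old=[0,5]  +wl: 1,3
  step 6. node 5  ⊔preds=[-5,5]  new=[-5,5]  old=⊥  +wl: 4
  step 7. node 0  ⊔preds=[-5,5]  new=[-5,4]  stable
  step 8. node 1  ⊔preds=[-5,5]  new=[-5,5]  stable
  step 9. node 3  ⊔preds=[-5,5]  new=[-5,5]  stable
  step 10. node 4  ⊔preds=[-5,5]  new=[-5,5]  stable

Least fixpoint reached:
  node 0: [-5,4]
  node 1: [-5,5]
  node 2: [-4,5]
  node 3: [-5,5]
  node 4: [-5,5]
  node 5: [-5,5]

[-5,4]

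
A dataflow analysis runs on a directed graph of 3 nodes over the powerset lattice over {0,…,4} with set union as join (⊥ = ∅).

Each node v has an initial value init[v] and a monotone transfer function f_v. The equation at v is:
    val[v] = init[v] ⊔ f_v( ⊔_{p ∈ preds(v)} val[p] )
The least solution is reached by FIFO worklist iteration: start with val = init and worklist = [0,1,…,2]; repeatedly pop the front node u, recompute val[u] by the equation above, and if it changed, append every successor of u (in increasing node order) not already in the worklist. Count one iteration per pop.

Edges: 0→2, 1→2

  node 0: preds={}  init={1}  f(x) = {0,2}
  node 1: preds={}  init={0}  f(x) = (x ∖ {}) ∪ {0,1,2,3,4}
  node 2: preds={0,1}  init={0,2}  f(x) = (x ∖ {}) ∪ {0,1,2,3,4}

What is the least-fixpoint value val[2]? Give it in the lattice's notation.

{0,1,2,3,4}

Iteration log — 3 steps:
  step 1. node 0  ⊔preds={}  new={0,1,2}  old={1}  +wl: 
  step 2. node 1  ⊔preds={}  new={0,1,2,3,4}  old={0}  +wl: 
  step 3. node 2  ⊔preds={0,1,2,3,4}  new={0,1,2,3,4}  old={0,2}  +wl: 

Least fixpoint reached:
  node 0: {0,1,2}
  node 1: {0,1,2,3,4}
  node 2: {0,1,2,3,4}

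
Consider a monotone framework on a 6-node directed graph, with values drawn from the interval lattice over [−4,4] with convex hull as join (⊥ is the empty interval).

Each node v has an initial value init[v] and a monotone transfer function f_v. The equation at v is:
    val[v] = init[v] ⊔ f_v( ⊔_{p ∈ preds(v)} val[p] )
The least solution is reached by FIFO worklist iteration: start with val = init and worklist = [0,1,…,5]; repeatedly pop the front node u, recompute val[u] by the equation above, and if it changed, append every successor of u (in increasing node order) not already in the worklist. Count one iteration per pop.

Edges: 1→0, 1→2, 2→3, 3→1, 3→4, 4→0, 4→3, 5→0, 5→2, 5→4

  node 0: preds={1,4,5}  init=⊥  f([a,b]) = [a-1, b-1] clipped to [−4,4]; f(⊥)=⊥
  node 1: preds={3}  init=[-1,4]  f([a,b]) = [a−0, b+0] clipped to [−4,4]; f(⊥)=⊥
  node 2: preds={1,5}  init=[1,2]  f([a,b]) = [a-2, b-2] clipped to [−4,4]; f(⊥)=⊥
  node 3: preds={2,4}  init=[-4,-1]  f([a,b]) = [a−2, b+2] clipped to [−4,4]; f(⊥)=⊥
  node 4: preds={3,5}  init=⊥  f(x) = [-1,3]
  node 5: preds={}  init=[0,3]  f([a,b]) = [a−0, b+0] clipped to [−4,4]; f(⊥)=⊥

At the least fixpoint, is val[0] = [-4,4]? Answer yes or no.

no

Trace (9 dequeues):
  [1] u=0 | in [-1,4] | out [-2,3] | prev ⊥ | push {}
  [2] u=1 | in [-4,-1] | out [-4,4] | prev [-1,4] | push {0}
  [3] u=2 | in [-4,4] | out [-4,2] | prev [1,2] | push {}
  [4] u=3 | in [-4,2] | out [-4,4] | prev [-4,-1] | push {1}
  [5] u=4 | in [-4,4] | out [-1,3] | prev ⊥ | push {3}
  [6] u=5 | in ⊥ | out [0,3] | ==
  [7] u=0 | in [-4,4] | out [-4,3] | prev [-2,3] | push {}
  [8] u=1 | in [-4,4] | out [-4,4] | ==
  [9] u=3 | in [-4,3] | out [-4,4] | ==

Converged values:
  [0] [-4,3]
  [1] [-4,4]
  [2] [-4,2]
  [3] [-4,4]
  [4] [-1,3]
  [5] [0,3]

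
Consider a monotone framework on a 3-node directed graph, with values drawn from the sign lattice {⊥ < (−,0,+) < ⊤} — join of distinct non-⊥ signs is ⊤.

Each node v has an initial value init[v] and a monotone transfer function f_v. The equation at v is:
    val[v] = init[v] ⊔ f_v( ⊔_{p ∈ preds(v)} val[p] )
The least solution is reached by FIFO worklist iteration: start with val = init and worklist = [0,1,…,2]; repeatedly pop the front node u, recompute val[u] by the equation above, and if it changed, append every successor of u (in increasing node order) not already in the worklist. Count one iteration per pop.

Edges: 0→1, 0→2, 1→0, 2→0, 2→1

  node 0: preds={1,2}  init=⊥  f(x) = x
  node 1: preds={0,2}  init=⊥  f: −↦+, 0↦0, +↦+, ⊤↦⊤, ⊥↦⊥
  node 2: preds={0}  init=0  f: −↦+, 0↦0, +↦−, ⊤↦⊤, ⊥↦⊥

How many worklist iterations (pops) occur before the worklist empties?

Trace (4 dequeues):
  [1] u=0 | in 0 | out 0 | prev ⊥ | push {}
  [2] u=1 | in 0 | out 0 | prev ⊥ | push {0}
  [3] u=2 | in 0 | out 0 | ==
  [4] u=0 | in 0 | out 0 | ==

Converged values:
  [0] 0
  [1] 0
  [2] 0

4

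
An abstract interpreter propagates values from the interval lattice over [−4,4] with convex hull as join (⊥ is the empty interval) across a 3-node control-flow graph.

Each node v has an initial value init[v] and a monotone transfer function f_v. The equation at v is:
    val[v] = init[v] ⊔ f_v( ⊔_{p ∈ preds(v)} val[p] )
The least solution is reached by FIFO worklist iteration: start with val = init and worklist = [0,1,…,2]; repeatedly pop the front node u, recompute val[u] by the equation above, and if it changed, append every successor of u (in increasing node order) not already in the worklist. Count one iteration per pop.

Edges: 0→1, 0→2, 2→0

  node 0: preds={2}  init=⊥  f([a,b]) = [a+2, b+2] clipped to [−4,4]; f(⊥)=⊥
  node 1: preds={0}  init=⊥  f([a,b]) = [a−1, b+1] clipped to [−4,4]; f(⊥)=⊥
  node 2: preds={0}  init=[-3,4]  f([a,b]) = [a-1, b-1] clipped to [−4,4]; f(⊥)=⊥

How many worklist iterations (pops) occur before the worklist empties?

3

Worklist (3 pops):
  #1 pop 0: in=[-3,4] → [-1,4] (was ⊥); enqueue []
  #2 pop 1: in=[-1,4] → [-2,4] (was ⊥); enqueue []
  #3 pop 2: in=[-1,4] → [-3,4] (no change)

Fixpoint:
  val[0] = [-1,4]
  val[1] = [-2,4]
  val[2] = [-3,4]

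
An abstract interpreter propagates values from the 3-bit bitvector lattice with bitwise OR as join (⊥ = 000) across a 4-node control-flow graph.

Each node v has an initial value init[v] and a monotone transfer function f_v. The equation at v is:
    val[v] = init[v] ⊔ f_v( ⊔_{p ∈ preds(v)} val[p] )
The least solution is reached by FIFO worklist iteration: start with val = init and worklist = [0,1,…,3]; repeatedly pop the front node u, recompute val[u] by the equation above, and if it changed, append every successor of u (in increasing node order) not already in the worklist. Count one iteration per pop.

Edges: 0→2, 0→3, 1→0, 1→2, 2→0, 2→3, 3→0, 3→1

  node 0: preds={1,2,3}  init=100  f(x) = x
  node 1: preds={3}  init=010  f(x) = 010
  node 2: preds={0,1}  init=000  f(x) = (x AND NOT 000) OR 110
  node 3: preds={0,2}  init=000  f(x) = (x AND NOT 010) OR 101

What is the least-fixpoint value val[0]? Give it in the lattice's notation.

111

Worklist (9 pops):
  #1 pop 0: in=010 → 110 (was 100); enqueue []
  #2 pop 1: in=000 → 010 (no change)
  #3 pop 2: in=110 → 110 (was 000); enqueue [0]
  #4 pop 3: in=110 → 101 (was 000); enqueue [1]
  #5 pop 0: in=111 → 111 (was 110); enqueue [2,3]
  #6 pop 1: in=101 → 010 (no change)
  #7 pop 2: in=111 → 111 (was 110); enqueue [0]
  #8 pop 3: in=111 → 101 (no change)
  #9 pop 0: in=111 → 111 (no change)

Fixpoint:
  val[0] = 111
  val[1] = 010
  val[2] = 111
  val[3] = 101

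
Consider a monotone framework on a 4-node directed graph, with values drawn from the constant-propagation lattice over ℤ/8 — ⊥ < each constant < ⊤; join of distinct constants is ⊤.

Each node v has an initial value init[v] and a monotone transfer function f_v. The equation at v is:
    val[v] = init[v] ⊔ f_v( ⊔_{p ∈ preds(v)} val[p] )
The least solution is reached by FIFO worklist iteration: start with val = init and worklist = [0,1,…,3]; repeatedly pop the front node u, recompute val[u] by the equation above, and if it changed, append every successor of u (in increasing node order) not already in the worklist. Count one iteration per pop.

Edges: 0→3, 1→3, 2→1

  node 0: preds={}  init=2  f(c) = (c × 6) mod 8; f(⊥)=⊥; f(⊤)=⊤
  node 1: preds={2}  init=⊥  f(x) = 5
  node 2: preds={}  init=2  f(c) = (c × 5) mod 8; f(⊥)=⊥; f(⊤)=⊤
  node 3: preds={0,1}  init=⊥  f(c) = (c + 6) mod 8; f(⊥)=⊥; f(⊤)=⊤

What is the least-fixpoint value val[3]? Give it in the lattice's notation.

Worklist (4 pops):
  #1 pop 0: in=⊥ → 2 (no change)
  #2 pop 1: in=2 → 5 (was ⊥); enqueue []
  #3 pop 2: in=⊥ → 2 (no change)
  #4 pop 3: in=⊤ → ⊤ (was ⊥); enqueue []

Fixpoint:
  val[0] = 2
  val[1] = 5
  val[2] = 2
  val[3] = ⊤

⊤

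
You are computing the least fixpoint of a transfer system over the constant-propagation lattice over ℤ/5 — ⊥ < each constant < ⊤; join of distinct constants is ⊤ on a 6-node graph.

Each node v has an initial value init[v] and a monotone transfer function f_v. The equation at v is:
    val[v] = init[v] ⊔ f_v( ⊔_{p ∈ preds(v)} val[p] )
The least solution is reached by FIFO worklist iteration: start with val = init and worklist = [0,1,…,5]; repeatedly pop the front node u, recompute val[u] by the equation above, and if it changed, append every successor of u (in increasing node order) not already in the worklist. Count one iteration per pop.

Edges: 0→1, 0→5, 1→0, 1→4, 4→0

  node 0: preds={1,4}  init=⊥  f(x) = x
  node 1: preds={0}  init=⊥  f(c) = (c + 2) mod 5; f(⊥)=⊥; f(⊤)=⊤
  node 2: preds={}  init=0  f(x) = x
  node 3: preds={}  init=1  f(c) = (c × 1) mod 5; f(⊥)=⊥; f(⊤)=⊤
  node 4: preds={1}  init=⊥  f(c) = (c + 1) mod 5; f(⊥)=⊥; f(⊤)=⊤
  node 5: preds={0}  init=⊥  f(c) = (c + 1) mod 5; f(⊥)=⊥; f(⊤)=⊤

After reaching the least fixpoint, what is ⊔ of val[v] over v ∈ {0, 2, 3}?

Trace (6 dequeues):
  [1] u=0 | in ⊥ | out ⊥ | ==
  [2] u=1 | in ⊥ | out ⊥ | ==
  [3] u=2 | in ⊥ | out 0 | ==
  [4] u=3 | in ⊥ | out 1 | ==
  [5] u=4 | in ⊥ | out ⊥ | ==
  [6] u=5 | in ⊥ | out ⊥ | ==

Converged values:
  [0] ⊥
  [1] ⊥
  [2] 0
  [3] 1
  [4] ⊥
  [5] ⊥

⊤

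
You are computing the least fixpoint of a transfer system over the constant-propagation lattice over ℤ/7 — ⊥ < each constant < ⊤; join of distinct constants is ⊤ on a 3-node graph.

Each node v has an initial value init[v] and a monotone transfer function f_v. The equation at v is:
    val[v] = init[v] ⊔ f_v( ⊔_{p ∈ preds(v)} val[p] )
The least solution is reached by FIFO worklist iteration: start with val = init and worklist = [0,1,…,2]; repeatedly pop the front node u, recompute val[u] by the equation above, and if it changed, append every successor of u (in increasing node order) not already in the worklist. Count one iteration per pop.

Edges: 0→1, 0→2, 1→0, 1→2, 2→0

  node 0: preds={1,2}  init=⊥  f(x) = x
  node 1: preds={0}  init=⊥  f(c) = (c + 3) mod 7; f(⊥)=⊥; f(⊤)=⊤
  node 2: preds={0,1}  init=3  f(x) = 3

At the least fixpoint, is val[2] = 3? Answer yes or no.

Trace (7 dequeues):
  [1] u=0 | in 3 | out 3 | prev ⊥ | push {}
  [2] u=1 | in 3 | out 6 | prev ⊥ | push {0}
  [3] u=2 | in ⊤ | out 3 | ==
  [4] u=0 | in ⊤ | out ⊤ | prev 3 | push {1,2}
  [5] u=1 | in ⊤ | out ⊤ | prev 6 | push {0}
  [6] u=2 | in ⊤ | out 3 | ==
  [7] u=0 | in ⊤ | out ⊤ | ==

Converged values:
  [0] ⊤
  [1] ⊤
  [2] 3

yes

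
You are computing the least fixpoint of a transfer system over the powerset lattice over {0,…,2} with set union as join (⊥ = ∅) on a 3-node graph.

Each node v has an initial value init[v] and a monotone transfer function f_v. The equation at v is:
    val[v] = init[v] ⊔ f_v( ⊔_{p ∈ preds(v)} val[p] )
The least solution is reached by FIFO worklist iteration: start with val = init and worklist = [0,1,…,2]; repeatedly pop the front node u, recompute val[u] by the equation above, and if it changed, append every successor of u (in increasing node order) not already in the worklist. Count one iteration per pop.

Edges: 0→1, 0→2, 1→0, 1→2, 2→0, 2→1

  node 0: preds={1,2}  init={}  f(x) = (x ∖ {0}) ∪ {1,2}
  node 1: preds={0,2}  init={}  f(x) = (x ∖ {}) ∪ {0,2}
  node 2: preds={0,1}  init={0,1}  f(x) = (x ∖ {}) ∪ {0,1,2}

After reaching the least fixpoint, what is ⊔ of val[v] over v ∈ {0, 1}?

{0,1,2}

Worklist (5 pops):
  #1 pop 0: in={0,1} → {1,2} (was {}); enqueue []
  #2 pop 1: in={0,1,2} → {0,1,2} (was {}); enqueue [0]
  #3 pop 2: in={0,1,2} → {0,1,2} (was {0,1}); enqueue [1]
  #4 pop 0: in={0,1,2} → {1,2} (no change)
  #5 pop 1: in={0,1,2} → {0,1,2} (no change)

Fixpoint:
  val[0] = {1,2}
  val[1] = {0,1,2}
  val[2] = {0,1,2}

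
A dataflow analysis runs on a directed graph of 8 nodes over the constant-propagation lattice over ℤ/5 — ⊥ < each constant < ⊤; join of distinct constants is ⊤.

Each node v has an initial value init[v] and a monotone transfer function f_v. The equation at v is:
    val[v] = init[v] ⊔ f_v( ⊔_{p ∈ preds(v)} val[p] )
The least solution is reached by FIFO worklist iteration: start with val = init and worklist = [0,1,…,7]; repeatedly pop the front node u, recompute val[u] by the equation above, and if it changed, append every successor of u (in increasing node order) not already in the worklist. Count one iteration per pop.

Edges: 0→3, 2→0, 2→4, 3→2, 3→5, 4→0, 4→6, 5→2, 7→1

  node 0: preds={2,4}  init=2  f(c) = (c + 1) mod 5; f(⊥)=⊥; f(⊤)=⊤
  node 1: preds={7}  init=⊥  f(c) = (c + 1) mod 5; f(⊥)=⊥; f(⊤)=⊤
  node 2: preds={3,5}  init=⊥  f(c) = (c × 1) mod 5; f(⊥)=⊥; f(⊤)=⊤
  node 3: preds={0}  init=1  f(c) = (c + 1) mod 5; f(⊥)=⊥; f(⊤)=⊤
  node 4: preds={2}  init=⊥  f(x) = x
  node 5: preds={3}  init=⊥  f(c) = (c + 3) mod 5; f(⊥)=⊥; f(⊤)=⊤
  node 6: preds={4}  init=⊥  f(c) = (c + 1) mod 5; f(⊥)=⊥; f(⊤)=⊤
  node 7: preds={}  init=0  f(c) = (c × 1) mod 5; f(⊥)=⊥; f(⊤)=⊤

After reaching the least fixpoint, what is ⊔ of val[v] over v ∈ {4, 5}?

⊤

Trace (15 dequeues):
  [1] u=0 | in ⊥ | out 2 | ==
  [2] u=1 | in 0 | out 1 | prev ⊥ | push {}
  [3] u=2 | in 1 | out 1 | prev ⊥ | push {0}
  [4] u=3 | in 2 | out ⊤ | prev 1 | push {2}
  [5] u=4 | in 1 | out 1 | prev ⊥ | push {}
  [6] u=5 | in ⊤ | out ⊤ | prev ⊥ | push {}
  [7] u=6 | in 1 | out 2 | prev ⊥ | push {}
  [8] u=7 | in ⊥ | out 0 | ==
  [9] u=0 | in 1 | out 2 | ==
  [10] u=2 | in ⊤ | out ⊤ | prev 1 | push {0,4}
  [11] u=0 | in ⊤ | out ⊤ | prev 2 | push {3}
  [12] u=4 | in ⊤ | out ⊤ | prev 1 | push {0,6}
  [13] u=3 | in ⊤ | out ⊤ | ==
  [14] u=0 | in ⊤ | out ⊤ | ==
  [15] u=6 | in ⊤ | out ⊤ | prev 2 | push {}

Converged values:
  [0] ⊤
  [1] 1
  [2] ⊤
  [3] ⊤
  [4] ⊤
  [5] ⊤
  [6] ⊤
  [7] 0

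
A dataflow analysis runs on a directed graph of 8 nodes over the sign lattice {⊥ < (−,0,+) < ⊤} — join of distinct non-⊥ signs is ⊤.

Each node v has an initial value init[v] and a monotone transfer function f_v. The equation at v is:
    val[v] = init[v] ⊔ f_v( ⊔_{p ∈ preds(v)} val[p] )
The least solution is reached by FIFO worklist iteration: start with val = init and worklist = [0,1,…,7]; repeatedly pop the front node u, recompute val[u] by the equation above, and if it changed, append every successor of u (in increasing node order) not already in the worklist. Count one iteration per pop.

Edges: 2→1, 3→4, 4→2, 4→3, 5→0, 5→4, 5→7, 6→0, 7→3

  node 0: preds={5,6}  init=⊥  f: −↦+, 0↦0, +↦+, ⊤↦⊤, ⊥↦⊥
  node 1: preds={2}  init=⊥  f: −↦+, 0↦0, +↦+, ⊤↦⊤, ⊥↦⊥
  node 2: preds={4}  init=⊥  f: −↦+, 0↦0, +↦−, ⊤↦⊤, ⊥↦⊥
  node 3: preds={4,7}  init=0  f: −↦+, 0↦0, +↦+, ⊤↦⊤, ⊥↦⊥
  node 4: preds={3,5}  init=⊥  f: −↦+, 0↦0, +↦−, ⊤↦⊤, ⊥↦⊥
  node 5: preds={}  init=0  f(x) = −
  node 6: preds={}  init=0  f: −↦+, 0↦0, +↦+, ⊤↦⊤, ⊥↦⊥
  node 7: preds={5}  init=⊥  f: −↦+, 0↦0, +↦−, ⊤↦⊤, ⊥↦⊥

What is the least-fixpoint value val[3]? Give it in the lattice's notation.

⊤

Iteration log — 16 steps:
  step 1. node 0  ⊔preds=0  new=0  old=⊥  +wl: 
  step 2. node 1  ⊔preds=⊥  new=⊥  stable
  step 3. node 2  ⊔preds=⊥  new=⊥  stable
  step 4. node 3  ⊔preds=⊥  new=0  stable
  step 5. node 4  ⊔preds=0  new=0  old=⊥  +wl: 2,3
  step 6. node 5  ⊔preds=⊥  new=⊤  old=0  +wl: 0,4
  step 7. node 6  ⊔preds=⊥  new=0  stable
  step 8. node 7  ⊔preds=⊤  new=⊤  old=⊥  +wl: 
  step 9. node 2  ⊔preds=0  new=0  old=⊥  +wl: 1
  step 10. node 3  ⊔preds=⊤  new=⊤  old=0  +wl: 
  step 11. node 0  ⊔preds=⊤  new=⊤  old=0  +wl: 
  step 12. node 4  ⊔preds=⊤  new=⊤  old=0  +wl: 2,3
  step 13. node 1  ⊔preds=0  new=0  old=⊥  +wl: 
  step 14. node 2  ⊔preds=⊤  new=⊤  old=0  +wl: 1
  step 15. node 3  ⊔preds=⊤  new=⊤  stable
  step 16. node 1  ⊔preds=⊤  new=⊤  old=0  +wl: 

Least fixpoint reached:
  node 0: ⊤
  node 1: ⊤
  node 2: ⊤
  node 3: ⊤
  node 4: ⊤
  node 5: ⊤
  node 6: 0
  node 7: ⊤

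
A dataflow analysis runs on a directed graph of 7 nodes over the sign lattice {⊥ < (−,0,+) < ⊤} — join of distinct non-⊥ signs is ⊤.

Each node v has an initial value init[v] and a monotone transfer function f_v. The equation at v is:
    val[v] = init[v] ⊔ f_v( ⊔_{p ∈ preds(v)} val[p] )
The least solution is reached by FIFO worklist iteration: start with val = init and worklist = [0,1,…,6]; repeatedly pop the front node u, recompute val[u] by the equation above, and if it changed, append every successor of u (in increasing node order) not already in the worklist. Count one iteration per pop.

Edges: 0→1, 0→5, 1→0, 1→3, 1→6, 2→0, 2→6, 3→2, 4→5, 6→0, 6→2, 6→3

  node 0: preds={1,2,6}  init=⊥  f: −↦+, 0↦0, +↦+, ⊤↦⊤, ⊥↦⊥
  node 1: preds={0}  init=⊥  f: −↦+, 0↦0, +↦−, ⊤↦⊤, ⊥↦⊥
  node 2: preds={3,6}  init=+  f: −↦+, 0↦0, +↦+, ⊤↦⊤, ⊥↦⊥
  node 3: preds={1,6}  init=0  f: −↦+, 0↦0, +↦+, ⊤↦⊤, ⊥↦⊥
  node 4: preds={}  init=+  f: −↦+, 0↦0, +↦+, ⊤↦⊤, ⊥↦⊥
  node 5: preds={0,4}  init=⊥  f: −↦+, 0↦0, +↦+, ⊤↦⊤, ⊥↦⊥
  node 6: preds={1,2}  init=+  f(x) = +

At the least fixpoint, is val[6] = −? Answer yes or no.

Iteration log — 14 steps:
  step 1. node 0  ⊔preds=+  new=+  old=⊥  +wl: 
  step 2. node 1  ⊔preds=+  new=−  old=⊥  +wl: 0
  step 3. node 2  ⊔preds=⊤  new=⊤  old=+  +wl: 
  step 4. node 3  ⊔preds=⊤  new=⊤  old=0  +wl: 2
  step 5. node 4  ⊔preds=⊥  new=+  stable
  step 6. node 5  ⊔preds=+  new=+  old=⊥  +wl: 
  step 7. node 6  ⊔preds=⊤  new=+  stable
  step 8. node 0  ⊔preds=⊤  new=⊤  old=+  +wl: 1,5
  step 9. node 2  ⊔preds=⊤  new=⊤  stable
  step 10. node 1  ⊔preds=⊤  new=⊤  old=−  +wl: 0,3,6
  step 11. node 5  ⊔preds=⊤  new=⊤  old=+  +wl: 
  step 12. node 0  ⊔preds=⊤  new=⊤  stable
  step 13. node 3  ⊔preds=⊤  new=⊤  stable
  step 14. node 6  ⊔preds=⊤  new=+  stable

Least fixpoint reached:
  node 0: ⊤
  node 1: ⊤
  node 2: ⊤
  node 3: ⊤
  node 4: +
  node 5: ⊤
  node 6: +

no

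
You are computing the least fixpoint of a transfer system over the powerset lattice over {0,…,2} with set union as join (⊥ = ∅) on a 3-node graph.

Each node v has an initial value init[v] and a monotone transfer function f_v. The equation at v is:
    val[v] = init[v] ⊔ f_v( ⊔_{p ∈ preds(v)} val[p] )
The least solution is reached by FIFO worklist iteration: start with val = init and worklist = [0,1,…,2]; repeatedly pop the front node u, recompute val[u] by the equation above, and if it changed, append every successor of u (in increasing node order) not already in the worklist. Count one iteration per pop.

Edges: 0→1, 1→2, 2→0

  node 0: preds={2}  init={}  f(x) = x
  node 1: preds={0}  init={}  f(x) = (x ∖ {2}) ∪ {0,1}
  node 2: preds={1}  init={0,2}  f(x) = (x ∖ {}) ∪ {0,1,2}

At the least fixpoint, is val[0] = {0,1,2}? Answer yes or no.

Worklist (5 pops):
  #1 pop 0: in={0,2} → {0,2} (was {}); enqueue []
  #2 pop 1: in={0,2} → {0,1} (was {}); enqueue []
  #3 pop 2: in={0,1} → {0,1,2} (was {0,2}); enqueue [0]
  #4 pop 0: in={0,1,2} → {0,1,2} (was {0,2}); enqueue [1]
  #5 pop 1: in={0,1,2} → {0,1} (no change)

Fixpoint:
  val[0] = {0,1,2}
  val[1] = {0,1}
  val[2] = {0,1,2}

yes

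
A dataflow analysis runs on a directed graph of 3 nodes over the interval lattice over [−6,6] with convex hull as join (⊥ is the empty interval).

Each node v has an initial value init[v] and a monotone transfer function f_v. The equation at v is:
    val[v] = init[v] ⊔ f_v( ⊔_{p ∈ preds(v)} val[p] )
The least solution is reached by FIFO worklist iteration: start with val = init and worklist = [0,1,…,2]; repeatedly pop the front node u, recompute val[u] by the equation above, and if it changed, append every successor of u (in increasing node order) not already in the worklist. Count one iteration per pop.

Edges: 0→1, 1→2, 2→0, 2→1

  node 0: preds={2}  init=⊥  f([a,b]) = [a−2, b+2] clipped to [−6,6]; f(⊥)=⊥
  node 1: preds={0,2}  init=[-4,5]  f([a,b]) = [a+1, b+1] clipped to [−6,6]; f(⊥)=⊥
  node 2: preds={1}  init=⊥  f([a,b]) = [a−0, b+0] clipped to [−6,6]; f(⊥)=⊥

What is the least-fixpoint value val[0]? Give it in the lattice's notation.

Worklist (8 pops):
  #1 pop 0: in=⊥ → ⊥ (no change)
  #2 pop 1: in=⊥ → [-4,5] (no change)
  #3 pop 2: in=[-4,5] → [-4,5] (was ⊥); enqueue [0,1]
  #4 pop 0: in=[-4,5] → [-6,6] (was ⊥); enqueue []
  #5 pop 1: in=[-6,6] → [-5,6] (was [-4,5]); enqueue [2]
  #6 pop 2: in=[-5,6] → [-5,6] (was [-4,5]); enqueue [0,1]
  #7 pop 0: in=[-5,6] → [-6,6] (no change)
  #8 pop 1: in=[-6,6] → [-5,6] (no change)

Fixpoint:
  val[0] = [-6,6]
  val[1] = [-5,6]
  val[2] = [-5,6]

[-6,6]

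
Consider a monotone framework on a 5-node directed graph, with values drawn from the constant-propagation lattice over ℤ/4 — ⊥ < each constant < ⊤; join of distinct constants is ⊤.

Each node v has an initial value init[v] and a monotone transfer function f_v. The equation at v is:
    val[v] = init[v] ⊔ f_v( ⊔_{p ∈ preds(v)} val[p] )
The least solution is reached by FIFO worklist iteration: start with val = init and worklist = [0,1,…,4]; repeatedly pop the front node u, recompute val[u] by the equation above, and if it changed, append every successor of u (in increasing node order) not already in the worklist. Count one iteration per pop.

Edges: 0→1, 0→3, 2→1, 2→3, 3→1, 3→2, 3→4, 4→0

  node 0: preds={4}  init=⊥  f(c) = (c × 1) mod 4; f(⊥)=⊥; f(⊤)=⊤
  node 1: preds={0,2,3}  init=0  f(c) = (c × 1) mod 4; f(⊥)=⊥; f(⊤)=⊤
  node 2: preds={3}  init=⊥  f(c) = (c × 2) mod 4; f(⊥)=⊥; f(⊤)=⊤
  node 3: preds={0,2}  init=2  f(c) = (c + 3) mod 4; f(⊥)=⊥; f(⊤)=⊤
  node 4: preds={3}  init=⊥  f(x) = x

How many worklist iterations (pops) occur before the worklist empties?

Worklist (10 pops):
  #1 pop 0: in=⊥ → ⊥ (no change)
  #2 pop 1: in=2 → ⊤ (was 0); enqueue []
  #3 pop 2: in=2 → 0 (was ⊥); enqueue [1]
  #4 pop 3: in=0 → ⊤ (was 2); enqueue [2]
  #5 pop 4: in=⊤ → ⊤ (was ⊥); enqueue [0]
  #6 pop 1: in=⊤ → ⊤ (no change)
  #7 pop 2: in=⊤ → ⊤ (was 0); enqueue [1,3]
  #8 pop 0: in=⊤ → ⊤ (was ⊥); enqueue []
  #9 pop 1: in=⊤ → ⊤ (no change)
  #10 pop 3: in=⊤ → ⊤ (no change)

Fixpoint:
  val[0] = ⊤
  val[1] = ⊤
  val[2] = ⊤
  val[3] = ⊤
  val[4] = ⊤

10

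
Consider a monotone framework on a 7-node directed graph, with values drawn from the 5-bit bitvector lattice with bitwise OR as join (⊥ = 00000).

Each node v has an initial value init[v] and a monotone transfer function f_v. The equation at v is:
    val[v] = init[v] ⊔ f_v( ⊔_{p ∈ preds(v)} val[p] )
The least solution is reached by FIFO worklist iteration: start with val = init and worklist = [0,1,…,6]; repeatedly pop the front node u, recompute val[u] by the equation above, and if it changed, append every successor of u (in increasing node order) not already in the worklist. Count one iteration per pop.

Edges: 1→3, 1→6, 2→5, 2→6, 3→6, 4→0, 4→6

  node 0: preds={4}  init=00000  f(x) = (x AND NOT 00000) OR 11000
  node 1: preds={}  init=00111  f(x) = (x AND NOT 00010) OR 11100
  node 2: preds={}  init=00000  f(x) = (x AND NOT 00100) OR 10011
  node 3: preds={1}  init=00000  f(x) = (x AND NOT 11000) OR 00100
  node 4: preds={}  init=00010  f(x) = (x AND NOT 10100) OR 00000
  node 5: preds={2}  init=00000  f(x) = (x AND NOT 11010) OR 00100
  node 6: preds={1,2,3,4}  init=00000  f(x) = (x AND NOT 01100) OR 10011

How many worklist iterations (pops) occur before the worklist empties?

7

Trace (7 dequeues):
  [1] u=0 | in 00010 | out 11010 | prev 00000 | push {}
  [2] u=1 | in 00000 | out 11111 | prev 00111 | push {}
  [3] u=2 | in 00000 | out 10011 | prev 00000 | push {}
  [4] u=3 | in 11111 | out 00111 | prev 00000 | push {}
  [5] u=4 | in 00000 | out 00010 | ==
  [6] u=5 | in 10011 | out 00101 | prev 00000 | push {}
  [7] u=6 | in 11111 | out 10011 | prev 00000 | push {}

Converged values:
  [0] 11010
  [1] 11111
  [2] 10011
  [3] 00111
  [4] 00010
  [5] 00101
  [6] 10011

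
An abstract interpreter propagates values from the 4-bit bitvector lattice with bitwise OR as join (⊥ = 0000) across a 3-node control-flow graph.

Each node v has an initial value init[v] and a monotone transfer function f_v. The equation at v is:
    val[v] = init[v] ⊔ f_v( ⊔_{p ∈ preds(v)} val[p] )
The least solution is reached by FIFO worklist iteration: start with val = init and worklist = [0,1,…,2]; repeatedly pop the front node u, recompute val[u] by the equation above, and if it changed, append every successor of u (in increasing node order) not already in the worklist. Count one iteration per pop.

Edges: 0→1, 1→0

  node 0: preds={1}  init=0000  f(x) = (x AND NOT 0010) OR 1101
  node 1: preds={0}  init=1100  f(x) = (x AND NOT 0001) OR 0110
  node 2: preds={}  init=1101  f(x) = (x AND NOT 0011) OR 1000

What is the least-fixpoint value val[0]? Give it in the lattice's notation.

Trace (4 dequeues):
  [1] u=0 | in 1100 | out 1101 | prev 0000 | push {}
  [2] u=1 | in 1101 | out 1110 | prev 1100 | push {0}
  [3] u=2 | in 0000 | out 1101 | ==
  [4] u=0 | in 1110 | out 1101 | ==

Converged values:
  [0] 1101
  [1] 1110
  [2] 1101

1101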